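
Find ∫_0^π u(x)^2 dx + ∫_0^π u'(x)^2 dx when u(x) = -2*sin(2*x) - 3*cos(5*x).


||u||_{H^1(0,π)}^2 = -416/7 + 127*π

u'(x) = 15*sin(5*x) - 4*cos(2*x).
Expand u² and (u')² and integrate term by term on (0, π), using: for integers n ≥ 1, ∫_0^π sin²(nx) dx = ∫_0^π cos²(nx) dx = π/2; for n ≠ n', ∫_0^π sin(nx)sin(n'x) dx = ∫_0^π cos(nx)cos(n'x) dx = 0; and by product-to-sum, ∫_0^π sin(nx)cos(n'x) dx = ½∫_0^π [sin((n+n')x) + sin((n−n')x)] dx, which is 0 when n+n' is even and 2n/(n²−n'²) when n+n' is odd (it need not vanish on (0, π)).
  u² squared terms: (-3)²·∫cos(5x)² dx = 9·π/2 = 9*π/2;  (-2)²·∫sin(2x)² dx = 4·π/2 = 2*π.
  u² cross terms: 2·(-3)·(-2)·∫cos(5x)·sin(2x) dx = 12·(-4/21) = -16/7.
  So ∫_0^π u² dx = 9*π/2 + 2*π − 16/7 = -16/7 + 13*π/2.
  (u')² squared terms: (-4)²·∫cos(2x)² dx = 16·π/2 = 8*π;  (15)²·∫sin(5x)² dx = 225·π/2 = 225*π/2.
  (u')² cross terms: 2·(-4)·(15)·∫cos(2x)·sin(5x) dx = -120·(10/21) = -400/7.
  So ∫_0^π (u')² dx = 8*π + 225*π/2 − 400/7 = -400/7 + 241*π/2.
||u||_{H^1}^2 = (-16/7 + 13*π/2) + (-400/7 + 241*π/2) = -416/7 + 127*π.


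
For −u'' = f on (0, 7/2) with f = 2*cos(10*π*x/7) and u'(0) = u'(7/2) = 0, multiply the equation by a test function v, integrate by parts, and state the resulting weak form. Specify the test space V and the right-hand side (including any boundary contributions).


V = H^1(0, 7/2) (no boundary constraint on v; u is determined up to an additive constant); weak form: ∫_0^7/2 u'v' dx = ∫_0^7/2 (2*cos(10*π*x/7)) v dx for all v ∈ V.

Multiply both sides by a test function v and integrate from 0 to 7/2:
  ∫_0^7/2 −u''(x) v(x) dx = ∫_0^7/2 f(x) v(x) dx.
Integrate the LHS by parts once:
  ∫_0^7/2 −u'' v dx = −[u'(x) v(x)]_0^7/2 + ∫_0^7/2 u'(x) v'(x) dx.
Thus ∫_0^7/2 u'(x) v'(x) dx = ∫_0^7/2 f(x) v(x) dx + [u'(x) v(x)]_0^7/2.
Choose V so that boundary terms are either known or forced to vanish.
u has homogeneous Neumann: u'(0) = u'(7/2) = 0. So [u' v]_0^7/2 = 0·v(7/2) − 0·v(0) = 0 for any v; take V = H^1(0, 7/2).
Weak formulation: find u (satisfying any essential BC) such that ∫_0^7/2 u'(x) v'(x) dx = ∫_0^7/2 f v dx for all v ∈ V (homogeneous Neumann, so boundary terms vanish).
Substituting f(x) = 2*cos(10*π*x/7), the right-hand side is ∫_0^7/2 (2*cos(10*π*x/7)) v dx.
Compatibility check (pure Neumann): taking v ≡ 1 ∈ V gives 0 = ∫_0^7/2 f dx + (0) − (0), i.e. ∫_0^7/2 f dx must equal u'(0) − u'(7/2) = 0. Indeed ∫_0^7/2 (2*cos(10*π*x/7)) dx = 0, so the data are compatible. The solution is then unique only up to an additive constant (fix it e.g. by requiring ∫_0^7/2 u dx = 0).


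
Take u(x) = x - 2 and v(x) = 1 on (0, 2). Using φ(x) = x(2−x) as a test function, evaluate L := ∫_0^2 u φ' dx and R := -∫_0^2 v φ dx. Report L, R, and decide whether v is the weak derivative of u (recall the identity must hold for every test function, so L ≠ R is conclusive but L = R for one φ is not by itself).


LHS = -4/3, RHS = -4/3. Yes, v = u' weakly.

u(x) = x - 2, classical derivative u'(x) = 1.
φ(x) = x(2−x), so φ'(x) = 2 - 2*x.
Note φ(0) = φ(2) = 0, so the boundary term u·φ vanishes.
LHS = ∫_0^2 u(x) φ'(x) dx = ∫_0^2 (-2*x^2 + 6*x - 4) dx. Term by term:
  ∫_0^2 -2*x^2 dx = -16/3;  ∫_0^2 6*x dx = 12;  ∫_0^2 -4 dx = -8.
Sum: -16/3 + 12 − 8 = -4/3.
So LHS = -4/3.
∫_0^2 v(x) φ(x) dx = ∫_0^2 (-x^2 + 2*x) dx. Term by term:
  ∫_0^2 -x^2 dx = -8/3;  ∫_0^2 2*x dx = 4.
Sum: -8/3 + 4 = 4/3.
So RHS = -∫_0^2 v(x) φ(x) dx = -4/3.
LHS = RHS, so the identity holds for this test φ.
Moreover u is smooth here and v(x) = u'(x) = 1 pointwise, so the identity holds for every test function. Hence v is the weak derivative of u.


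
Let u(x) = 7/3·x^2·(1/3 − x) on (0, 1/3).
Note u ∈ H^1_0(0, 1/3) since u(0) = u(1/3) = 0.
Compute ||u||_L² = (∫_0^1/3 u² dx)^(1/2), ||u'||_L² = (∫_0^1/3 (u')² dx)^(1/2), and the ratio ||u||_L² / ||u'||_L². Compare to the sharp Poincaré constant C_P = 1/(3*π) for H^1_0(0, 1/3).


||u||_L² / ||u'||_L² = sqrt(14)/42 < C_P = 1/(3*π).

u(x) = 7/3·x^2·(1/3 − x), so u'(x) = 7*x*(2 - 9*x)/9.
u(x) = 7/3·x^2·(1/3 − x) vanishes at x = 0 and x = 1/3, so u ∈ H^1_0(0, 1/3). Differentiate via the product rule and integrate the resulting polynomials term by term.
  ∫_0^1/3 u² dx = ∫_0^1/3 (49*x^6/9 - 98*x^5/27 + 49*x^4/81) dx. Term by term:
    ∫_0^1/3 49*x^6/9 dx = 7/19683;  ∫_0^1/3 -98*x^5/27 dx = -49/59049;  ∫_0^1/3 49*x^4/81 dx = 49/98415.
  Sum: 7/19683 − 49/59049 + 49/98415 = 7/295245.
  ∫_0^1/3 (u')² dx = ∫_0^1/3 (49*x^4 - 196*x^3/9 + 196*x^2/81) dx. Term by term:
    ∫_0^1/3 49*x^4 dx = 49/1215;  ∫_0^1/3 -196*x^3/9 dx = -49/729;  ∫_0^1/3 196*x^2/81 dx = 196/6561.
  Sum: 49/1215 − 49/729 + 196/6561 = 98/32805.
∫_0^1/3 u² dx = 7/295245, so ||u||_L² = sqrt(35)/1215.
∫_0^1/3 (u')² dx = 98/32805, so ||u'||_L² = 7*sqrt(10)/405.
Ratio ||u||_L² / ||u'||_L² = sqrt(14)/42.
Sharp Poincaré constant on H^1_0(0, 1/3) is C_P = L/π = 1/(3*π), achieved by sin(3*π·x).
A polynomial bump cannot attain the sharp Poincaré constant (only the first sine eigenfunction does), so the ratio is strictly less than C_P, consistent with ||u||_L² ≤ C_P ||u'||_L².


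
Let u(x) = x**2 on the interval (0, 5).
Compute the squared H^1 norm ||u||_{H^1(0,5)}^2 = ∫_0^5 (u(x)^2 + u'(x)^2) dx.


||u||_{H^1}^2 = 2375/3

The H^1 norm (squared) on an interval (0, L) is
  ||u||_{H^1}^2 = ∫_0^L u(x)^2 dx + ∫_0^L u'(x)^2 dx.
Compute u'(x) = 2*x.
Then u(x)^2 = x**4 and u'(x)^2 = 4*x**2.
Integrate each monomial from 0 to 5 using ∫_0^5 c·x^n dx = c·5^(n+1)/(n+1):
  ∫_0^5 u(x)^2 dx = ∫_0^5 (x^4) dx. Term by term:
    ∫_0^5 x^4 dx = 625.
  ∫_0^5 u'(x)^2 dx = ∫_0^5 (4*x^2) dx. Term by term:
    ∫_0^5 4*x^2 dx = 500/3.
Adding: ||u||_{H^1}^2 = 625 + 500/3 = 2375/3.


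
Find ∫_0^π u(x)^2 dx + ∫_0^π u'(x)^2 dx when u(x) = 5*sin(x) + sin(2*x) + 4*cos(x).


||u||_{H^1(0,π)}^2 = 64/3 + 87*π/2

u'(x) = -4*sin(x) + 5*cos(x) + 2*cos(2*x).
Expand u² and (u')² and integrate term by term on (0, π), using: for integers n ≥ 1, ∫_0^π sin²(nx) dx = ∫_0^π cos²(nx) dx = π/2; for n ≠ n', ∫_0^π sin(nx)sin(n'x) dx = ∫_0^π cos(nx)cos(n'x) dx = 0; and by product-to-sum, ∫_0^π sin(nx)cos(n'x) dx = ½∫_0^π [sin((n+n')x) + sin((n−n')x)] dx, which is 0 when n+n' is even and 2n/(n²−n'²) when n+n' is odd (it need not vanish on (0, π)).
  u² squared terms: (4)²·∫cos(x)² dx = 16·π/2 = 8*π;  (5)²·∫sin(x)² dx = 25·π/2 = 25*π/2;  (1)²·∫sin(2x)² dx = 1·π/2 = π/2.
  u² cross terms: 2·(4)·(5)·∫cos(x)·sin(x) dx = 40·(0) = 0;  2·(4)·(1)·∫cos(x)·sin(2x) dx = 8·(4/3) = 32/3;  2·(5)·(1)·∫sin(x)·sin(2x) dx = 10·(0) = 0.
  So ∫_0^π u² dx = 8*π + 25*π/2 + π/2 + 0 + 32/3 + 0 = 32/3 + 21*π.
  (u')² squared terms: (-4)²·∫sin(x)² dx = 16·π/2 = 8*π;  (2)²·∫cos(2x)² dx = 4·π/2 = 2*π;  (5)²·∫cos(x)² dx = 25·π/2 = 25*π/2.
  (u')² cross terms: 2·(-4)·(2)·∫sin(x)·cos(2x) dx = -16·(-2/3) = 32/3;  2·(-4)·(5)·∫sin(x)·cos(x) dx = -40·(0) = 0;  2·(2)·(5)·∫cos(2x)·cos(x) dx = 20·(0) = 0.
  So ∫_0^π (u')² dx = 8*π + 2*π + 25*π/2 + 32/3 + 0 + 0 = 32/3 + 45*π/2.
||u||_{H^1}^2 = (32/3 + 21*π) + (32/3 + 45*π/2) = 64/3 + 87*π/2.


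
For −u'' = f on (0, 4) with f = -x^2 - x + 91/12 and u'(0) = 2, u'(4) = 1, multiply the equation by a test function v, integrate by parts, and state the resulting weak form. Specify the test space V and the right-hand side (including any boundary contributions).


V = H^1(0, 4) (v unrestricted at boundary; u is determined up to an additive constant); weak form: ∫_0^4 u'v' dx = ∫_0^4 (-x^2 - x + 91/12) v dx + v(4) − 2·v(0) for all v ∈ V.

Multiply both sides by a test function v and integrate from 0 to 4:
  ∫_0^4 −u''(x) v(x) dx = ∫_0^4 f(x) v(x) dx.
Integrate the LHS by parts once:
  ∫_0^4 −u'' v dx = −[u'(x) v(x)]_0^4 + ∫_0^4 u'(x) v'(x) dx.
Thus ∫_0^4 u'(x) v'(x) dx = ∫_0^4 f(x) v(x) dx + [u'(x) v(x)]_0^4.
Choose V so that boundary terms are either known or forced to vanish.
u has inhomogeneous Neumann u'(0) = 2, u'(4) = 1. [u' v]_0^4 = (1)·v(4) − (2)·v(0) = v(4) − 2·v(0). Take V = H^1(0, 4); boundary term becomes part of RHS.
Weak formulation: find u (satisfying any essential BC) such that ∫_0^4 u'(x) v'(x) dx = ∫_0^4 f v dx + v(4) − 2·v(0) for all v ∈ V (Neumann data are natural BCs: they enter the RHS as boundary terms).
Substituting f(x) = -x^2 - x + 91/12, the right-hand side is ∫_0^4 (-x^2 - x + 91/12) v dx + v(4) − 2·v(0).
Compatibility check (pure Neumann): taking v ≡ 1 ∈ V gives 0 = ∫_0^4 f dx + (1) − (2), i.e. ∫_0^4 f dx must equal u'(0) − u'(4) = 1. Indeed ∫_0^4 (-x^2 - x + 91/12) dx = 1, so the data are compatible. The solution is then unique only up to an additive constant (fix it e.g. by requiring ∫_0^4 u dx = 0).


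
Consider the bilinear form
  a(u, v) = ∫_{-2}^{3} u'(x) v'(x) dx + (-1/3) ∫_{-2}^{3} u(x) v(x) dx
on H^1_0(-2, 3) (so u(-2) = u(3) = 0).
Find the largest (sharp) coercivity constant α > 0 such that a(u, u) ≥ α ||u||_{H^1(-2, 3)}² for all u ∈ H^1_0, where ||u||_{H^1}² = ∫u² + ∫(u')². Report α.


α = (-25/3 + π^2)/(π^2 + 25)

Coercivity of a(·,·) on H^1_0(-2, 3) means a(u, u) ≥ α ||u||_{H^1}² for every u ∈ H^1_0.
The interval has length L = 5, and Poincaré/coercivity depend only on L. Here a(u, u) = ∫(u')² + (-1/3)·∫u².
Here c = -1/3 < 0 with |c| < (π/L)² = π^2/25, so coercivity still holds. The condition a(u,u) ≥ α||u||_{H^1}² reads (1−α)∫(u')² ≥ (α−c)∫u². Any admissible α is ≤ 1 (rapidly oscillating u have ∫u²/∫(u')² → 0), and α = 1 would force 0 ≥ (1−c)∫u², impossible since c < 1; so 1−α > 0. By the sharp Poincaré inequality on H^1_0 of an interval of length L, ∫(u')² ≥ (π/L)²∫u² with equality for the first sine mode sin(π(x−x₀)/L) (x₀ the left endpoint), so the inequality holds for all u iff (1−α)(π/L)² ≥ α − c, i.e. α ≤ ((π/L)² + c)/((π/L)² + 1) = (1 + c(L/π)²)/(1 + (L/π)²). (Direct route, valid since c ≤ 0: Poincaré gives c∫u² ≥ c(L/π)²∫(u')², so a(u,u) ≥ (1 + c(L/π)²)∫(u')², while ||u||_{H^1}² ≤ (1 + (L/π)²)∫(u')²; dividing yields the same α.) With (π/L)² = π^2/25 and c = -1/3, the largest admissible constant is α = ((π/L)² + c)/((π/L)² + 1).
Simplifying, α = (-25/3 + π^2)/(π^2 + 25).


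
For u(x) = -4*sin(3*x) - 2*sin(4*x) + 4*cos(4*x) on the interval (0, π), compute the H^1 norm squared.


||u||_{H^1(0,π)}^2 = 3264/7 + 250*π

u'(x) = -16*sin(4*x) - 12*cos(3*x) - 8*cos(4*x).
Expand u² and (u')² and integrate term by term on (0, π), using: for integers n ≥ 1, ∫_0^π sin²(nx) dx = ∫_0^π cos²(nx) dx = π/2; for n ≠ n', ∫_0^π sin(nx)sin(n'x) dx = ∫_0^π cos(nx)cos(n'x) dx = 0; and by product-to-sum, ∫_0^π sin(nx)cos(n'x) dx = ½∫_0^π [sin((n+n')x) + sin((n−n')x)] dx, which is 0 when n+n' is even and 2n/(n²−n'²) when n+n' is odd (it need not vanish on (0, π)).
  u² squared terms: (-4)²·∫sin(3x)² dx = 16·π/2 = 8*π;  (-2)²·∫sin(4x)² dx = 4·π/2 = 2*π;  (4)²·∫cos(4x)² dx = 16·π/2 = 8*π.
  u² cross terms: 2·(-4)·(-2)·∫sin(3x)·sin(4x) dx = 16·(0) = 0;  2·(-4)·(4)·∫sin(3x)·cos(4x) dx = -32·(-6/7) = 192/7;  2·(-2)·(4)·∫sin(4x)·cos(4x) dx = -16·(0) = 0.
  So ∫_0^π u² dx = 8*π + 2*π + 8*π + 0 + 192/7 + 0 = 192/7 + 18*π.
  (u')² squared terms: (-16)²·∫sin(4x)² dx = 256·π/2 = 128*π;  (-12)²·∫cos(3x)² dx = 144·π/2 = 72*π;  (-8)²·∫cos(4x)² dx = 64·π/2 = 32*π.
  (u')² cross terms: 2·(-16)·(-12)·∫sin(4x)·cos(3x) dx = 384·(8/7) = 3072/7;  2·(-16)·(-8)·∫sin(4x)·cos(4x) dx = 256·(0) = 0;  2·(-12)·(-8)·∫cos(3x)·cos(4x) dx = 192·(0) = 0.
  So ∫_0^π (u')² dx = 128*π + 72*π + 32*π + 3072/7 + 0 + 0 = 3072/7 + 232*π.
||u||_{H^1}^2 = (192/7 + 18*π) + (3072/7 + 232*π) = 3264/7 + 250*π.


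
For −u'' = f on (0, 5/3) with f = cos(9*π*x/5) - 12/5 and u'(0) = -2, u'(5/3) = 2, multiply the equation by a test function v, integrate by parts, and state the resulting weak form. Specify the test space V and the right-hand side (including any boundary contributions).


V = H^1(0, 5/3) (v unrestricted at boundary; u is determined up to an additive constant); weak form: ∫_0^5/3 u'v' dx = ∫_0^5/3 (cos(9*π*x/5) - 12/5) v dx + 2·v(5/3) + 2·v(0) for all v ∈ V.

Multiply both sides by a test function v and integrate from 0 to 5/3:
  ∫_0^5/3 −u''(x) v(x) dx = ∫_0^5/3 f(x) v(x) dx.
Integrate the LHS by parts once:
  ∫_0^5/3 −u'' v dx = −[u'(x) v(x)]_0^5/3 + ∫_0^5/3 u'(x) v'(x) dx.
Thus ∫_0^5/3 u'(x) v'(x) dx = ∫_0^5/3 f(x) v(x) dx + [u'(x) v(x)]_0^5/3.
Choose V so that boundary terms are either known or forced to vanish.
u has inhomogeneous Neumann u'(0) = -2, u'(5/3) = 2. [u' v]_0^5/3 = (2)·v(5/3) − (-2)·v(0) = 2·v(5/3) + 2·v(0). Take V = H^1(0, 5/3); boundary term becomes part of RHS.
Weak formulation: find u (satisfying any essential BC) such that ∫_0^5/3 u'(x) v'(x) dx = ∫_0^5/3 f v dx + 2·v(5/3) + 2·v(0) for all v ∈ V (Neumann data are natural BCs: they enter the RHS as boundary terms).
Substituting f(x) = cos(9*π*x/5) - 12/5, the right-hand side is ∫_0^5/3 (cos(9*π*x/5) - 12/5) v dx + 2·v(5/3) + 2·v(0).
Compatibility check (pure Neumann): taking v ≡ 1 ∈ V gives 0 = ∫_0^5/3 f dx + (2) − (-2), i.e. ∫_0^5/3 f dx must equal u'(0) − u'(5/3) = -4. Indeed ∫_0^5/3 (cos(9*π*x/5) - 12/5) dx = -4, so the data are compatible. The solution is then unique only up to an additive constant (fix it e.g. by requiring ∫_0^5/3 u dx = 0).


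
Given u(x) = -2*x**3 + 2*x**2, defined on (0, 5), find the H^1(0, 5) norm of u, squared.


||u||_{H^1}^2 = 881500/21

The H^1 norm (squared) on an interval (0, L) is
  ||u||_{H^1}^2 = ∫_0^L u(x)^2 dx + ∫_0^L u'(x)^2 dx.
Compute u'(x) = -6*x**2 + 4*x.
Then u(x)^2 = 4*x**6 - 8*x**5 + 4*x**4 and u'(x)^2 = 36*x**4 - 48*x**3 + 16*x**2.
Integrate each monomial from 0 to 5 using ∫_0^5 c·x^n dx = c·5^(n+1)/(n+1):
  ∫_0^5 u(x)^2 dx = ∫_0^5 (4*x^6 - 8*x^5 + 4*x^4) dx. Term by term:
    ∫_0^5 4*x^6 dx = 312500/7;  ∫_0^5 -8*x^5 dx = -62500/3;  ∫_0^5 4*x^4 dx = 2500.
  Sum: 312500/7 − 62500/3 + 2500 = 552500/21.
  ∫_0^5 u'(x)^2 dx = ∫_0^5 (36*x^4 - 48*x^3 + 16*x^2) dx. Term by term:
    ∫_0^5 36*x^4 dx = 22500;  ∫_0^5 -48*x^3 dx = -7500;  ∫_0^5 16*x^2 dx = 2000/3.
  Sum: 22500 − 7500 + 2000/3 = 47000/3.
Adding: ||u||_{H^1}^2 = 552500/21 + 47000/3 = 881500/21.


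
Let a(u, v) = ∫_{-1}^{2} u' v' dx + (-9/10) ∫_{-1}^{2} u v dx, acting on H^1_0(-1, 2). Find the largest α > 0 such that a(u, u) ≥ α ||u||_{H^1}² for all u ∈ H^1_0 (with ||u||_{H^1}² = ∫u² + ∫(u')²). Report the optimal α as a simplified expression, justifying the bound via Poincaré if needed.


α = (-81/10 + π^2)/(9 + π^2)

Coercivity of a(·,·) on H^1_0(-1, 2) means a(u, u) ≥ α ||u||_{H^1}² for every u ∈ H^1_0.
The interval has length L = 3, and Poincaré/coercivity depend only on L. Here a(u, u) = ∫(u')² + (-9/10)·∫u².
Here c = -9/10 < 0 with |c| < (π/L)² = π^2/9, so coercivity still holds. The condition a(u,u) ≥ α||u||_{H^1}² reads (1−α)∫(u')² ≥ (α−c)∫u². Any admissible α is ≤ 1 (rapidly oscillating u have ∫u²/∫(u')² → 0), and α = 1 would force 0 ≥ (1−c)∫u², impossible since c < 1; so 1−α > 0. By the sharp Poincaré inequality on H^1_0 of an interval of length L, ∫(u')² ≥ (π/L)²∫u² with equality for the first sine mode sin(π(x−x₀)/L) (x₀ the left endpoint), so the inequality holds for all u iff (1−α)(π/L)² ≥ α − c, i.e. α ≤ ((π/L)² + c)/((π/L)² + 1) = (1 + c(L/π)²)/(1 + (L/π)²). (Direct route, valid since c ≤ 0: Poincaré gives c∫u² ≥ c(L/π)²∫(u')², so a(u,u) ≥ (1 + c(L/π)²)∫(u')², while ||u||_{H^1}² ≤ (1 + (L/π)²)∫(u')²; dividing yields the same α.) With (π/L)² = π^2/9 and c = -9/10, the largest admissible constant is α = ((π/L)² + c)/((π/L)² + 1).
Simplifying, α = (-81/10 + π^2)/(9 + π^2).


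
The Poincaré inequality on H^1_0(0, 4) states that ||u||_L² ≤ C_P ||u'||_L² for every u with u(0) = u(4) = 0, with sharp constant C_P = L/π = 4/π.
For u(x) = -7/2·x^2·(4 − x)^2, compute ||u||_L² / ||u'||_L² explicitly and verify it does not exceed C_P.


||u||_L² / ||u'||_L² = 2*sqrt(3)/3 < C_P = 4/π.

u(x) = -7/2·x^2·(4 − x)^2, so u'(x) = 14*x*(-x^2 + 6*x - 8).
u(x) = -7/2·x^2·(4 − x)^2 vanishes at x = 0 and x = 4, so u ∈ H^1_0(0, 4). Differentiate via the product rule and integrate the resulting polynomials term by term.
  ∫_0^4 u² dx = ∫_0^4 (49*x^8/4 - 196*x^7 + 1176*x^6 - 3136*x^5 + 3136*x^4) dx. Term by term:
    ∫_0^4 49*x^8/4 dx = 3211264/9;  ∫_0^4 -196*x^7 dx = -1605632;  ∫_0^4 1176*x^6 dx = 2752512;
    ∫_0^4 -3136*x^5 dx = -6422528/3;  ∫_0^4 3136*x^4 dx = 3211264/5.
  Sum: 3211264/9 − 1605632 + 2752512 − 6422528/3 + 3211264/5 = 229376/45.
  ∫_0^4 (u')² dx = ∫_0^4 (196*x^6 - 2352*x^5 + 10192*x^4 - 18816*x^3 + 12544*x^2) dx. Term by term:
    ∫_0^4 196*x^6 dx = 458752;  ∫_0^4 -2352*x^5 dx = -1605632;  ∫_0^4 10192*x^4 dx = 10436608/5;
    ∫_0^4 -18816*x^3 dx = -1204224;  ∫_0^4 12544*x^2 dx = 802816/3.
  Sum: 458752 − 1605632 + 10436608/5 − 1204224 + 802816/3 = 57344/15.
∫_0^4 u² dx = 229376/45, so ||u||_L² = 128*sqrt(70)/15.
∫_0^4 (u')² dx = 57344/15, so ||u'||_L² = 64*sqrt(210)/15.
Ratio ||u||_L² / ||u'||_L² = 2*sqrt(3)/3.
Sharp Poincaré constant on H^1_0(0, 4) is C_P = L/π = 4/π, achieved by sin(π/4·x).
A polynomial bump cannot attain the sharp Poincaré constant (only the first sine eigenfunction does), so the ratio is strictly less than C_P, consistent with ||u||_L² ≤ C_P ||u'||_L².


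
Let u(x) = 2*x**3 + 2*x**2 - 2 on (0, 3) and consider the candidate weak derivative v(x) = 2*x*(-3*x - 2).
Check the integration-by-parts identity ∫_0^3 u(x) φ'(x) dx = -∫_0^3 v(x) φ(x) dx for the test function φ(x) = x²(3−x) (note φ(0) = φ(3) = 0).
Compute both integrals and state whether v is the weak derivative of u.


LHS = -972/5, RHS = 972/5. No, v is not the weak derivative of u.

u(x) = 2*x**3 + 2*x**2 - 2, classical derivative u'(x) = 6*x**2 + 4*x.
φ(x) = x²(3−x), so φ'(x) = 3*x*(2 - x).
Note φ(0) = φ(3) = 0, so the boundary term u·φ vanishes.
LHS = ∫_0^3 u(x) φ'(x) dx = ∫_0^3 (-6*x^5 + 6*x^4 + 12*x^3 + 6*x^2 - 12*x) dx. Term by term:
  ∫_0^3 -6*x^5 dx = -729;  ∫_0^3 6*x^4 dx = 1458/5;  ∫_0^3 12*x^3 dx = 243;
  ∫_0^3 6*x^2 dx = 54;  ∫_0^3 -12*x dx = -54.
Sum: -729 + 1458/5 + 243 + 54 − 54 = -972/5.
So LHS = -972/5.
∫_0^3 v(x) φ(x) dx = ∫_0^3 (6*x^5 - 14*x^4 - 12*x^3) dx. Term by term:
  ∫_0^3 6*x^5 dx = 729;  ∫_0^3 -14*x^4 dx = -3402/5;  ∫_0^3 -12*x^3 dx = -243.
Sum: 729 − 3402/5 − 243 = -972/5.
So RHS = -∫_0^3 v(x) φ(x) dx = 972/5.
LHS − RHS = -1944/5 ≠ 0, so the identity fails.
(For a valid weak derivative the identity must hold for EVERY test function, in particular this one. The failure shows v is NOT the weak derivative of u.)
Correct weak derivative would be u'(x) = 6*x**2 + 4*x.


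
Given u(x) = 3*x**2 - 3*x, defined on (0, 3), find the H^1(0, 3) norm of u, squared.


||u||_{H^1}^2 = 3429/10

The H^1 norm (squared) on an interval (0, L) is
  ||u||_{H^1}^2 = ∫_0^L u(x)^2 dx + ∫_0^L u'(x)^2 dx.
Compute u'(x) = 6*x - 3.
Then u(x)^2 = 9*x**4 - 18*x**3 + 9*x**2 and u'(x)^2 = 36*x**2 - 36*x + 9.
Integrate each monomial from 0 to 3 using ∫_0^3 c·x^n dx = c·3^(n+1)/(n+1):
  ∫_0^3 u(x)^2 dx = ∫_0^3 (9*x^4 - 18*x^3 + 9*x^2) dx. Term by term:
    ∫_0^3 9*x^4 dx = 2187/5;  ∫_0^3 -18*x^3 dx = -729/2;  ∫_0^3 9*x^2 dx = 81.
  Sum: 2187/5 − 729/2 + 81 = 1539/10.
  ∫_0^3 u'(x)^2 dx = ∫_0^3 (36*x^2 - 36*x + 9) dx. Term by term:
    ∫_0^3 36*x^2 dx = 324;  ∫_0^3 -36*x dx = -162;  ∫_0^3 9 dx = 27.
  Sum: 324 − 162 + 27 = 189.
Adding: ||u||_{H^1}^2 = 1539/10 + 189 = 3429/10.


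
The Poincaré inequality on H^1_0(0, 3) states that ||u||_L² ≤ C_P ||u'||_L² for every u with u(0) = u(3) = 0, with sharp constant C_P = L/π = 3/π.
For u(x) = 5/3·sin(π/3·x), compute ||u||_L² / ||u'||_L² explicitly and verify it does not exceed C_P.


||u||_L² / ||u'||_L² = 3/π = C_P.

u(x) = 5/3·sin(π/3·x), so u'(x) = 5*π*cos(π*x/3)/9.
Writing u(x) = A·sin(kπx/L) with A = 5/3 and k = 1, use ∫_0^L sin²(kπx/L) dx = L/2 and ∫_0^L cos²(kπx/L) dx = L/2.
u² = 25/9·sin²(π/3·x) and (u')² = 25*π^2/81·cos²(π/3·x), and each of sin², cos² integrates to L/2 = 3/2 over (0, 3).
∫_0^3 u² dx = 25/6, so ||u||_L² = 5*sqrt(6)/6.
∫_0^3 (u')² dx = 25*π^2/54, so ||u'||_L² = 5*sqrt(6)*π/18.
Ratio ||u||_L² / ||u'||_L² = 3/π.
Sharp Poincaré constant on H^1_0(0, 3) is C_P = L/π = 3/π, achieved by sin(π/3·x).
This is the k = 1 eigenfunction (up to amplitude), so the ratio equals the sharp Poincaré constant exactly.


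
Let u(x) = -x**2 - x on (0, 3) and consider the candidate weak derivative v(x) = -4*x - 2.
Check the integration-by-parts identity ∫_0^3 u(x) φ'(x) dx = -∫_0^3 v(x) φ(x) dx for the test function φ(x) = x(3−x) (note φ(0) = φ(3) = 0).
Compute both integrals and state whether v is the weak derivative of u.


LHS = 18, RHS = 36. No, v is not the weak derivative of u.

u(x) = -x**2 - x, classical derivative u'(x) = -2*x - 1.
φ(x) = x(3−x), so φ'(x) = 3 - 2*x.
Note φ(0) = φ(3) = 0, so the boundary term u·φ vanishes.
LHS = ∫_0^3 u(x) φ'(x) dx = ∫_0^3 (2*x^3 - x^2 - 3*x) dx. Term by term:
  ∫_0^3 2*x^3 dx = 81/2;  ∫_0^3 -x^2 dx = -9;  ∫_0^3 -3*x dx = -27/2.
Sum: 81/2 − 9 − 27/2 = 18.
So LHS = 18.
∫_0^3 v(x) φ(x) dx = ∫_0^3 (4*x^3 - 10*x^2 - 6*x) dx. Term by term:
  ∫_0^3 4*x^3 dx = 81;  ∫_0^3 -10*x^2 dx = -90;  ∫_0^3 -6*x dx = -27.
Sum: 81 − 90 − 27 = -36.
So RHS = -∫_0^3 v(x) φ(x) dx = 36.
LHS − RHS = -18 ≠ 0, so the identity fails.
(For a valid weak derivative the identity must hold for EVERY test function, in particular this one. The failure shows v is NOT the weak derivative of u.)
Correct weak derivative would be u'(x) = -2*x - 1.


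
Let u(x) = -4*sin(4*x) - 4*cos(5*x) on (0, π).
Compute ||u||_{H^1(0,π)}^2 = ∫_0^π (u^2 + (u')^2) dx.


||u||_{H^1(0,π)}^2 = -6656/9 + 344*π

u'(x) = 20*sin(5*x) - 16*cos(4*x).
Expand u² and (u')² and integrate term by term on (0, π), using: for integers n ≥ 1, ∫_0^π sin²(nx) dx = ∫_0^π cos²(nx) dx = π/2; for n ≠ n', ∫_0^π sin(nx)sin(n'x) dx = ∫_0^π cos(nx)cos(n'x) dx = 0; and by product-to-sum, ∫_0^π sin(nx)cos(n'x) dx = ½∫_0^π [sin((n+n')x) + sin((n−n')x)] dx, which is 0 when n+n' is even and 2n/(n²−n'²) when n+n' is odd (it need not vanish on (0, π)).
  u² squared terms: (-4)²·∫cos(5x)² dx = 16·π/2 = 8*π;  (-4)²·∫sin(4x)² dx = 16·π/2 = 8*π.
  u² cross terms: 2·(-4)·(-4)·∫cos(5x)·sin(4x) dx = 32·(-8/9) = -256/9.
  So ∫_0^π u² dx = 8*π + 8*π − 256/9 = -256/9 + 16*π.
  (u')² squared terms: (-16)²·∫cos(4x)² dx = 256·π/2 = 128*π;  (20)²·∫sin(5x)² dx = 400·π/2 = 200*π.
  (u')² cross terms: 2·(-16)·(20)·∫cos(4x)·sin(5x) dx = -640·(10/9) = -6400/9.
  So ∫_0^π (u')² dx = 128*π + 200*π − 6400/9 = -6400/9 + 328*π.
||u||_{H^1}^2 = (-256/9 + 16*π) + (-6400/9 + 328*π) = -6656/9 + 344*π.


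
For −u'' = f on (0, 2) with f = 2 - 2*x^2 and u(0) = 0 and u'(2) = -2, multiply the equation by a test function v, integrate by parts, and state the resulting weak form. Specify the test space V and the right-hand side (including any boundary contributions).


V = {v ∈ H^1(0, 2) : v(0) = 0} (test functions vanish at x = 0 where u is specified); weak form: ∫_0^2 u'v' dx = ∫_0^2 (2 - 2*x^2) v dx − 2·v(2) for all v ∈ V.

Multiply both sides by a test function v and integrate from 0 to 2:
  ∫_0^2 −u''(x) v(x) dx = ∫_0^2 f(x) v(x) dx.
Integrate the LHS by parts once:
  ∫_0^2 −u'' v dx = −[u'(x) v(x)]_0^2 + ∫_0^2 u'(x) v'(x) dx.
Thus ∫_0^2 u'(x) v'(x) dx = ∫_0^2 f(x) v(x) dx + [u'(x) v(x)]_0^2.
Choose V so that boundary terms are either known or forced to vanish.
Mixed BC: u(0) = 0 (Dirichlet) and u'(2) = -2 (Neumann). Define V = {v ∈ H^1(0, 2) : v(0) = 0}. Then [u' v]_0^2 = u'(2)·v(2) − u'(0)·0 = − 2·v(2).
Weak formulation: find u (satisfying any essential BC) such that ∫_0^2 u'(x) v'(x) dx = ∫_0^2 f v dx − 2·v(2) for all v ∈ V (Dirichlet at 0 absorbed into V; Neumann datum at x = 2 contributes the boundary term).
Substituting f(x) = 2 - 2*x^2, the right-hand side is ∫_0^2 (2 - 2*x^2) v dx − 2·v(2).


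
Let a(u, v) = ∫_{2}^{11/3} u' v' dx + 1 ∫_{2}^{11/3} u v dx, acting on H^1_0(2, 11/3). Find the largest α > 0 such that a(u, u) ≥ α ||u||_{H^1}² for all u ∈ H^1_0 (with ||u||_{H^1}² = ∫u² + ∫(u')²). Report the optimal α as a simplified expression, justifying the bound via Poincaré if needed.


α = 1

Coercivity of a(·,·) on H^1_0(2, 11/3) means a(u, u) ≥ α ||u||_{H^1}² for every u ∈ H^1_0.
The interval has length L = 5/3, and Poincaré/coercivity depend only on L. Here a(u, u) = ∫(u')² + (1)·∫u².
Here c = 1 ≥ 1, so a(u,u) = ∫(u')² + c∫u² ≥ ∫(u')² + ∫u² = ||u||_{H^1}², i.e. α = 1 works. No larger α is possible: a(u,u) ≥ α||u||_{H^1}² means (1−α)∫(u')² ≥ (α−c)∫u², and for the modes u_n = sin(nπ(x−x₀)/L) (x₀ the left endpoint) one has ∫u_n²/∫(u_n')² = (L/(nπ))² → 0, so a(u_n,u_n)/||u_n||_{H^1}² → 1. Hence the optimal constant is α = 1.
Therefore α = 1.


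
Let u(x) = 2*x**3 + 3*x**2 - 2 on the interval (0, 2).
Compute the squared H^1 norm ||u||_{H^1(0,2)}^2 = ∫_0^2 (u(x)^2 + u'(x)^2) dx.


||u||_{H^1}^2 = 5720/7

The H^1 norm (squared) on an interval (0, L) is
  ||u||_{H^1}^2 = ∫_0^L u(x)^2 dx + ∫_0^L u'(x)^2 dx.
Compute u'(x) = 6*x**2 + 6*x.
Then u(x)^2 = 4*x**6 + 12*x**5 + 9*x**4 - 8*x**3 - 12*x**2 + 4 and u'(x)^2 = 36*x**4 + 72*x**3 + 36*x**2.
Integrate each monomial from 0 to 2 using ∫_0^2 c·x^n dx = c·2^(n+1)/(n+1):
  ∫_0^2 u(x)^2 dx = ∫_0^2 (4*x^6 + 12*x^5 + 9*x^4 - 8*x^3 - 12*x^2 + 4) dx. Term by term:
    ∫_0^2 4*x^6 dx = 512/7;  ∫_0^2 12*x^5 dx = 128;  ∫_0^2 9*x^4 dx = 288/5;
    ∫_0^2 -8*x^3 dx = -32;  ∫_0^2 -12*x^2 dx = -32;  ∫_0^2 4 dx = 8.
  Sum: 512/7 + 128 + 288/5 − 32 − 32 + 8 = 7096/35.
  ∫_0^2 u'(x)^2 dx = ∫_0^2 (36*x^4 + 72*x^3 + 36*x^2) dx. Term by term:
    ∫_0^2 36*x^4 dx = 1152/5;  ∫_0^2 72*x^3 dx = 288;  ∫_0^2 36*x^2 dx = 96.
  Sum: 1152/5 + 288 + 96 = 3072/5.
Adding: ||u||_{H^1}^2 = 7096/35 + 3072/5 = 5720/7.


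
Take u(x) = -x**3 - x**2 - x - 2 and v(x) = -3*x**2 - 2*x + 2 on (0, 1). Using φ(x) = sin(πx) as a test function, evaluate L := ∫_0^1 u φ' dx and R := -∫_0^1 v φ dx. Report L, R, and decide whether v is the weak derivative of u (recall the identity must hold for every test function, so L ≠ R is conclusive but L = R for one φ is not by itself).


LHS = -12/π^3 + 7/π, RHS = (-12 + π^2)/π^3. No, v is not the weak derivative of u.

u(x) = -x**3 - x**2 - x - 2, classical derivative u'(x) = -3*x**2 - 2*x - 1.
φ(x) = sin(πx), so φ'(x) = π*cos(π*x).
Note φ(0) = φ(1) = 0, so the boundary term u·φ vanishes.
LHS = ∫_0^1 u(x) φ'(x) dx = ∫_0^1 (-π*x^3*cos(π*x) - π*x^2*cos(π*x) - π*x*cos(π*x) - 2*π*cos(π*x)) dx. Term by term:
  ∫_0^1 -2*π*cos(π*x) dx = 0;  ∫_0^1 -π*x*cos(π*x) dx = 2/π;  ∫_0^1 -π*x^2*cos(π*x) dx = 2/π;
  ∫_0^1 -π*x^3*cos(π*x) dx = -12/π^3 + 3/π.
Sum: 0 + 2/π + 2/π + -12/π^3 + 3/π = -12/π^3 + 7/π.
So LHS = -12/π^3 + 7/π.
∫_0^1 v(x) φ(x) dx = ∫_0^1 (-3*x^2*sin(π*x) - 2*x*sin(π*x) + 2*sin(π*x)) dx. Term by term:
  ∫_0^1 2*sin(π*x) dx = 4/π;  ∫_0^1 -3*x^2*sin(π*x) dx = -3/π + 12/π^3;  ∫_0^1 -2*x*sin(π*x) dx = -2/π.
Sum: 4/π + -3/π + 12/π^3 − 2/π = (12 - π^2)/π^3.
So RHS = -∫_0^1 v(x) φ(x) dx = (-12 + π^2)/π^3.
LHS − RHS = 6/π ≠ 0, so the identity fails.
(For a valid weak derivative the identity must hold for EVERY test function, in particular this one. The failure shows v is NOT the weak derivative of u.)
Correct weak derivative would be u'(x) = -3*x**2 - 2*x - 1.


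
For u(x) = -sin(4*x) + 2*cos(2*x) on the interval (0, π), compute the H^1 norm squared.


||u||_{H^1(0,π)}^2 = 37*π/2

u'(x) = -4*sin(2*x) - 4*cos(4*x).
Expand u² and (u')² and integrate term by term on (0, π), using: for integers n ≥ 1, ∫_0^π sin²(nx) dx = ∫_0^π cos²(nx) dx = π/2; for n ≠ n', ∫_0^π sin(nx)sin(n'x) dx = ∫_0^π cos(nx)cos(n'x) dx = 0; and by product-to-sum, ∫_0^π sin(nx)cos(n'x) dx = ½∫_0^π [sin((n+n')x) + sin((n−n')x)] dx, which is 0 when n+n' is even and 2n/(n²−n'²) when n+n' is odd (it need not vanish on (0, π)).
  u² squared terms: (-1)²·∫sin(4x)² dx = 1·π/2 = π/2;  (2)²·∫cos(2x)² dx = 4·π/2 = 2*π.
  u² cross terms: 2·(-1)·(2)·∫sin(4x)·cos(2x) dx = -4·(0) = 0.
  So ∫_0^π u² dx = π/2 + 2*π + 0 = 5*π/2.
  (u')² squared terms: (-4)²·∫cos(4x)² dx = 16·π/2 = 8*π;  (-4)²·∫sin(2x)² dx = 16·π/2 = 8*π.
  (u')² cross terms: 2·(-4)·(-4)·∫cos(4x)·sin(2x) dx = 32·(0) = 0.
  So ∫_0^π (u')² dx = 8*π + 8*π + 0 = 16*π.
||u||_{H^1}^2 = (5*π/2) + (16*π) = 37*π/2.


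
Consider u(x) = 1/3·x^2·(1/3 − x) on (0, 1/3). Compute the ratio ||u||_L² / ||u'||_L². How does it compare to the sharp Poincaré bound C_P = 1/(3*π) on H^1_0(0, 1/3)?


||u||_L² / ||u'||_L² = sqrt(14)/42 < C_P = 1/(3*π).

u(x) = 1/3·x^2·(1/3 − x), so u'(x) = x*(2 - 9*x)/9.
u(x) = 1/3·x^2·(1/3 − x) vanishes at x = 0 and x = 1/3, so u ∈ H^1_0(0, 1/3). Differentiate via the product rule and integrate the resulting polynomials term by term.
  ∫_0^1/3 u² dx = ∫_0^1/3 (x^6/9 - 2*x^5/27 + x^4/81) dx. Term by term:
    ∫_0^1/3 x^6/9 dx = 1/137781;  ∫_0^1/3 -2*x^5/27 dx = -1/59049;  ∫_0^1/3 x^4/81 dx = 1/98415.
  Sum: 1/137781 − 1/59049 + 1/98415 = 1/2066715.
  ∫_0^1/3 (u')² dx = ∫_0^1/3 (x^4 - 4*x^3/9 + 4*x^2/81) dx. Term by term:
    ∫_0^1/3 x^4 dx = 1/1215;  ∫_0^1/3 -4*x^3/9 dx = -1/729;  ∫_0^1/3 4*x^2/81 dx = 4/6561.
  Sum: 1/1215 − 1/729 + 4/6561 = 2/32805.
∫_0^1/3 u² dx = 1/2066715, so ||u||_L² = sqrt(35)/8505.
∫_0^1/3 (u')² dx = 2/32805, so ||u'||_L² = sqrt(10)/405.
Ratio ||u||_L² / ||u'||_L² = sqrt(14)/42.
Sharp Poincaré constant on H^1_0(0, 1/3) is C_P = L/π = 1/(3*π), achieved by sin(3*π·x).
A polynomial bump cannot attain the sharp Poincaré constant (only the first sine eigenfunction does), so the ratio is strictly less than C_P, consistent with ||u||_L² ≤ C_P ||u'||_L².


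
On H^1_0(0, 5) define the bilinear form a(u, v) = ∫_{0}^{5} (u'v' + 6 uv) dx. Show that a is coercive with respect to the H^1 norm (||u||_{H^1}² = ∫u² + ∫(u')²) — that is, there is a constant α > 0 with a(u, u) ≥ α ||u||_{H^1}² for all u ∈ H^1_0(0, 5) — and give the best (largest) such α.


α = 1

Coercivity of a(·,·) on H^1_0(0, 5) means a(u, u) ≥ α ||u||_{H^1}² for every u ∈ H^1_0.
The interval has length L = 5, and Poincaré/coercivity depend only on L. Here a(u, u) = ∫(u')² + (6)·∫u².
Here c = 6 ≥ 1, so a(u,u) = ∫(u')² + c∫u² ≥ ∫(u')² + ∫u² = ||u||_{H^1}², i.e. α = 1 works. No larger α is possible: a(u,u) ≥ α||u||_{H^1}² means (1−α)∫(u')² ≥ (α−c)∫u², and for the modes u_n = sin(nπ(x−x₀)/L) (x₀ the left endpoint) one has ∫u_n²/∫(u_n')² = (L/(nπ))² → 0, so a(u_n,u_n)/||u_n||_{H^1}² → 1. Hence the optimal constant is α = 1.
Therefore α = 1.


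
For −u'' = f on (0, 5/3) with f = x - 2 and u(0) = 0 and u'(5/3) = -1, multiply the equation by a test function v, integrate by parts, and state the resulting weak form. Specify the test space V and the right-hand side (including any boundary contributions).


V = {v ∈ H^1(0, 5/3) : v(0) = 0} (test functions vanish at x = 0 where u is specified); weak form: ∫_0^5/3 u'v' dx = ∫_0^5/3 (x - 2) v dx − v(5/3) for all v ∈ V.

Multiply both sides by a test function v and integrate from 0 to 5/3:
  ∫_0^5/3 −u''(x) v(x) dx = ∫_0^5/3 f(x) v(x) dx.
Integrate the LHS by parts once:
  ∫_0^5/3 −u'' v dx = −[u'(x) v(x)]_0^5/3 + ∫_0^5/3 u'(x) v'(x) dx.
Thus ∫_0^5/3 u'(x) v'(x) dx = ∫_0^5/3 f(x) v(x) dx + [u'(x) v(x)]_0^5/3.
Choose V so that boundary terms are either known or forced to vanish.
Mixed BC: u(0) = 0 (Dirichlet) and u'(5/3) = -1 (Neumann). Define V = {v ∈ H^1(0, 5/3) : v(0) = 0}. Then [u' v]_0^5/3 = u'(5/3)·v(5/3) − u'(0)·0 = − v(5/3).
Weak formulation: find u (satisfying any essential BC) such that ∫_0^5/3 u'(x) v'(x) dx = ∫_0^5/3 f v dx − v(5/3) for all v ∈ V (Dirichlet at 0 absorbed into V; Neumann datum at x = 5/3 contributes the boundary term).
Substituting f(x) = x - 2, the right-hand side is ∫_0^5/3 (x - 2) v dx − v(5/3).


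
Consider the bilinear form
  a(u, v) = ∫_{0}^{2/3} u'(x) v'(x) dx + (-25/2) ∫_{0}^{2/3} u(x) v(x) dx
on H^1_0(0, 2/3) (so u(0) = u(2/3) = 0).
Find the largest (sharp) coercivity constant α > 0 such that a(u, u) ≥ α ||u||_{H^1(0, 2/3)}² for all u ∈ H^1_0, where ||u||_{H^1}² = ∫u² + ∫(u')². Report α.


α = (-50 + 9*π^2)/(4 + 9*π^2)

Coercivity of a(·,·) on H^1_0(0, 2/3) means a(u, u) ≥ α ||u||_{H^1}² for every u ∈ H^1_0.
The interval has length L = 2/3, and Poincaré/coercivity depend only on L. Here a(u, u) = ∫(u')² + (-25/2)·∫u².
Here c = -25/2 < 0 with |c| < (π/L)² = 9*π^2/4, so coercivity still holds. The condition a(u,u) ≥ α||u||_{H^1}² reads (1−α)∫(u')² ≥ (α−c)∫u². Any admissible α is ≤ 1 (rapidly oscillating u have ∫u²/∫(u')² → 0), and α = 1 would force 0 ≥ (1−c)∫u², impossible since c < 1; so 1−α > 0. By the sharp Poincaré inequality on H^1_0 of an interval of length L, ∫(u')² ≥ (π/L)²∫u² with equality for the first sine mode sin(π(x−x₀)/L) (x₀ the left endpoint), so the inequality holds for all u iff (1−α)(π/L)² ≥ α − c, i.e. α ≤ ((π/L)² + c)/((π/L)² + 1) = (1 + c(L/π)²)/(1 + (L/π)²). (Direct route, valid since c ≤ 0: Poincaré gives c∫u² ≥ c(L/π)²∫(u')², so a(u,u) ≥ (1 + c(L/π)²)∫(u')², while ||u||_{H^1}² ≤ (1 + (L/π)²)∫(u')²; dividing yields the same α.) With (π/L)² = 9*π^2/4 and c = -25/2, the largest admissible constant is α = ((π/L)² + c)/((π/L)² + 1).
Simplifying, α = (-50 + 9*π^2)/(4 + 9*π^2).


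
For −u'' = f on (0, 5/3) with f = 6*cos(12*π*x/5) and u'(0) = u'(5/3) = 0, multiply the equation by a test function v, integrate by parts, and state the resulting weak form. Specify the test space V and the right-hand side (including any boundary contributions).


V = H^1(0, 5/3) (no boundary constraint on v; u is determined up to an additive constant); weak form: ∫_0^5/3 u'v' dx = ∫_0^5/3 (6*cos(12*π*x/5)) v dx for all v ∈ V.

Multiply both sides by a test function v and integrate from 0 to 5/3:
  ∫_0^5/3 −u''(x) v(x) dx = ∫_0^5/3 f(x) v(x) dx.
Integrate the LHS by parts once:
  ∫_0^5/3 −u'' v dx = −[u'(x) v(x)]_0^5/3 + ∫_0^5/3 u'(x) v'(x) dx.
Thus ∫_0^5/3 u'(x) v'(x) dx = ∫_0^5/3 f(x) v(x) dx + [u'(x) v(x)]_0^5/3.
Choose V so that boundary terms are either known or forced to vanish.
u has homogeneous Neumann: u'(0) = u'(5/3) = 0. So [u' v]_0^5/3 = 0·v(5/3) − 0·v(0) = 0 for any v; take V = H^1(0, 5/3).
Weak formulation: find u (satisfying any essential BC) such that ∫_0^5/3 u'(x) v'(x) dx = ∫_0^5/3 f v dx for all v ∈ V (homogeneous Neumann, so boundary terms vanish).
Substituting f(x) = 6*cos(12*π*x/5), the right-hand side is ∫_0^5/3 (6*cos(12*π*x/5)) v dx.
Compatibility check (pure Neumann): taking v ≡ 1 ∈ V gives 0 = ∫_0^5/3 f dx + (0) − (0), i.e. ∫_0^5/3 f dx must equal u'(0) − u'(5/3) = 0. Indeed ∫_0^5/3 (6*cos(12*π*x/5)) dx = 0, so the data are compatible. The solution is then unique only up to an additive constant (fix it e.g. by requiring ∫_0^5/3 u dx = 0).


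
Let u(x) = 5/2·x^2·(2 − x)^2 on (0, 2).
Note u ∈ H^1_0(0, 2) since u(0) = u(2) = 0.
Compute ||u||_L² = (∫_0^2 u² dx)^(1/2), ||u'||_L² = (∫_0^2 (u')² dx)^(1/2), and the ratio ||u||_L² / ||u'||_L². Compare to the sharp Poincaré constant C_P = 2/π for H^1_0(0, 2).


||u||_L² / ||u'||_L² = sqrt(3)/3 < C_P = 2/π.

u(x) = 5/2·x^2·(2 − x)^2, so u'(x) = 10*x*(x - 2)*(x - 1).
u(x) = 5/2·x^2·(2 − x)^2 vanishes at x = 0 and x = 2, so u ∈ H^1_0(0, 2). Differentiate via the product rule and integrate the resulting polynomials term by term.
  ∫_0^2 u² dx = ∫_0^2 (25*x^8/4 - 50*x^7 + 150*x^6 - 200*x^5 + 100*x^4) dx. Term by term:
    ∫_0^2 25*x^8/4 dx = 3200/9;  ∫_0^2 -50*x^7 dx = -1600;  ∫_0^2 150*x^6 dx = 19200/7;
    ∫_0^2 -200*x^5 dx = -6400/3;  ∫_0^2 100*x^4 dx = 640.
  Sum: 3200/9 − 1600 + 19200/7 − 6400/3 + 640 = 320/63.
  ∫_0^2 (u')² dx = ∫_0^2 (100*x^6 - 600*x^5 + 1300*x^4 - 1200*x^3 + 400*x^2) dx. Term by term:
    ∫_0^2 100*x^6 dx = 12800/7;  ∫_0^2 -600*x^5 dx = -6400;  ∫_0^2 1300*x^4 dx = 8320;
    ∫_0^2 -1200*x^3 dx = -4800;  ∫_0^2 400*x^2 dx = 3200/3.
  Sum: 12800/7 − 6400 + 8320 − 4800 + 3200/3 = 320/21.
∫_0^2 u² dx = 320/63, so ||u||_L² = 8*sqrt(35)/21.
∫_0^2 (u')² dx = 320/21, so ||u'||_L² = 8*sqrt(105)/21.
Ratio ||u||_L² / ||u'||_L² = sqrt(3)/3.
Sharp Poincaré constant on H^1_0(0, 2) is C_P = L/π = 2/π, achieved by sin(π/2·x).
A polynomial bump cannot attain the sharp Poincaré constant (only the first sine eigenfunction does), so the ratio is strictly less than C_P, consistent with ||u||_L² ≤ C_P ||u'||_L².


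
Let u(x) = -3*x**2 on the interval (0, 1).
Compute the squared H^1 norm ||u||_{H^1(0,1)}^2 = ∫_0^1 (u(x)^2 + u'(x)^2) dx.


||u||_{H^1}^2 = 69/5

The H^1 norm (squared) on an interval (0, L) is
  ||u||_{H^1}^2 = ∫_0^L u(x)^2 dx + ∫_0^L u'(x)^2 dx.
Compute u'(x) = -6*x.
Then u(x)^2 = 9*x**4 and u'(x)^2 = 36*x**2.
Integrate each monomial from 0 to 1 using ∫_0^1 c·x^n dx = c·1^(n+1)/(n+1):
  ∫_0^1 u(x)^2 dx = ∫_0^1 (9*x^4) dx. Term by term:
    ∫_0^1 9*x^4 dx = 9/5.
  ∫_0^1 u'(x)^2 dx = ∫_0^1 (36*x^2) dx. Term by term:
    ∫_0^1 36*x^2 dx = 12.
Adding: ||u||_{H^1}^2 = 9/5 + 12 = 69/5.


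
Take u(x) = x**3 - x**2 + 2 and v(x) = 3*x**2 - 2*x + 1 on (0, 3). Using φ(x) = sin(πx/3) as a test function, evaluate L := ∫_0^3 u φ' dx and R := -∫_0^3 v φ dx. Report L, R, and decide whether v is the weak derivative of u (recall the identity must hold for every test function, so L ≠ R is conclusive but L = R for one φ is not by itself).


LHS = -63/π + 324/π^3, RHS = -69/π + 324/π^3. No, v is not the weak derivative of u.

u(x) = x**3 - x**2 + 2, classical derivative u'(x) = 3*x**2 - 2*x.
φ(x) = sin(πx/3), so φ'(x) = π*cos(π*x/3)/3.
Note φ(0) = φ(3) = 0, so the boundary term u·φ vanishes.
LHS = ∫_0^3 u(x) φ'(x) dx = ∫_0^3 (π*x^3*cos(π*x/3)/3 - π*x^2*cos(π*x/3)/3 + 2*π*cos(π*x/3)/3) dx. Term by term:
  ∫_0^3 2*π*cos(π*x/3)/3 dx = 0;  ∫_0^3 -π*x^2*cos(π*x/3)/3 dx = 18/π;  ∫_0^3 π*x^3*cos(π*x/3)/3 dx = -81/π + 324/π^3.
Sum: 0 + 18/π + -81/π + 324/π^3 = -63/π + 324/π^3.
So LHS = -63/π + 324/π^3.
∫_0^3 v(x) φ(x) dx = ∫_0^3 (3*x^2*sin(π*x/3) - 2*x*sin(π*x/3) + sin(π*x/3)) dx. Term by term:
  ∫_0^3 -2*x*sin(π*x/3) dx = -18/π;  ∫_0^3 3*x^2*sin(π*x/3) dx = -324/π^3 + 81/π;  ∫_0^3 sin(π*x/3) dx = 6/π.
Sum: -18/π + -324/π^3 + 81/π + 6/π = -324/π^3 + 69/π.
So RHS = -∫_0^3 v(x) φ(x) dx = -69/π + 324/π^3.
LHS − RHS = 6/π ≠ 0, so the identity fails.
(For a valid weak derivative the identity must hold for EVERY test function, in particular this one. The failure shows v is NOT the weak derivative of u.)
Correct weak derivative would be u'(x) = 3*x**2 - 2*x.


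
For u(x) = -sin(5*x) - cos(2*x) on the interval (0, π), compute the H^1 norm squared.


||u||_{H^1(0,π)}^2 = 100/21 + 31*π/2

u'(x) = 2*sin(2*x) - 5*cos(5*x).
Expand u² and (u')² and integrate term by term on (0, π), using: for integers n ≥ 1, ∫_0^π sin²(nx) dx = ∫_0^π cos²(nx) dx = π/2; for n ≠ n', ∫_0^π sin(nx)sin(n'x) dx = ∫_0^π cos(nx)cos(n'x) dx = 0; and by product-to-sum, ∫_0^π sin(nx)cos(n'x) dx = ½∫_0^π [sin((n+n')x) + sin((n−n')x)] dx, which is 0 when n+n' is even and 2n/(n²−n'²) when n+n' is odd (it need not vanish on (0, π)).
  u² squared terms: (-1)²·∫cos(2x)² dx = 1·π/2 = π/2;  (-1)²·∫sin(5x)² dx = 1·π/2 = π/2.
  u² cross terms: 2·(-1)·(-1)·∫cos(2x)·sin(5x) dx = 2·(10/21) = 20/21.
  So ∫_0^π u² dx = π/2 + π/2 + 20/21 = 20/21 + π.
  (u')² squared terms: (-5)²·∫cos(5x)² dx = 25·π/2 = 25*π/2;  (2)²·∫sin(2x)² dx = 4·π/2 = 2*π.
  (u')² cross terms: 2·(-5)·(2)·∫cos(5x)·sin(2x) dx = -20·(-4/21) = 80/21.
  So ∫_0^π (u')² dx = 25*π/2 + 2*π + 80/21 = 80/21 + 29*π/2.
||u||_{H^1}^2 = (20/21 + π) + (80/21 + 29*π/2) = 100/21 + 31*π/2.
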